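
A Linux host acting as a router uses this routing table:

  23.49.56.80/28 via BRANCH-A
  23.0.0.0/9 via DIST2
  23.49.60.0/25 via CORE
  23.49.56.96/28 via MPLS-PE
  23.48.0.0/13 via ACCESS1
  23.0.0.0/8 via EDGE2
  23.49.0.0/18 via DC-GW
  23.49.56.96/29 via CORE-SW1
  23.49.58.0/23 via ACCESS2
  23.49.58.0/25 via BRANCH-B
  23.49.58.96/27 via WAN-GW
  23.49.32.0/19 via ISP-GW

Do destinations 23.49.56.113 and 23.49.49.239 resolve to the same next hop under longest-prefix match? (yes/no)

23.49.56.113: longest match 23.49.32.0/19 -> ISP-GW
23.49.49.239: longest match 23.49.32.0/19 -> ISP-GW

yes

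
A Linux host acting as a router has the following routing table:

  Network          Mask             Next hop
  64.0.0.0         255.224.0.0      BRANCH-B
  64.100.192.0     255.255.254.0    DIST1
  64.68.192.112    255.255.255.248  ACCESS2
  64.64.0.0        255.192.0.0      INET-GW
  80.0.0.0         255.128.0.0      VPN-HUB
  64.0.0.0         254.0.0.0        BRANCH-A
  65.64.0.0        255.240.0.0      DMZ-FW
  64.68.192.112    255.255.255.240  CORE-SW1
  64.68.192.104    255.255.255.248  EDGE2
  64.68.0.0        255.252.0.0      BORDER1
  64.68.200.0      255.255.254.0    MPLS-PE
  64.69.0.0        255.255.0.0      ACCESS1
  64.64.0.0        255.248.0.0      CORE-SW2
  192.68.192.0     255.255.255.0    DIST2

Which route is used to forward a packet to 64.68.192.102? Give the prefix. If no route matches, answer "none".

Entries matching 64.68.192.102:
  64.0.0.0/7 (64.0.0.0 - 65.255.255.255)
  64.64.0.0/10 (64.64.0.0 - 64.127.255.255)
  64.64.0.0/13 (64.64.0.0 - 64.71.255.255)
  64.68.0.0/14 (64.68.0.0 - 64.71.255.255)
Most specific is 64.68.0.0/14.

64.68.0.0/14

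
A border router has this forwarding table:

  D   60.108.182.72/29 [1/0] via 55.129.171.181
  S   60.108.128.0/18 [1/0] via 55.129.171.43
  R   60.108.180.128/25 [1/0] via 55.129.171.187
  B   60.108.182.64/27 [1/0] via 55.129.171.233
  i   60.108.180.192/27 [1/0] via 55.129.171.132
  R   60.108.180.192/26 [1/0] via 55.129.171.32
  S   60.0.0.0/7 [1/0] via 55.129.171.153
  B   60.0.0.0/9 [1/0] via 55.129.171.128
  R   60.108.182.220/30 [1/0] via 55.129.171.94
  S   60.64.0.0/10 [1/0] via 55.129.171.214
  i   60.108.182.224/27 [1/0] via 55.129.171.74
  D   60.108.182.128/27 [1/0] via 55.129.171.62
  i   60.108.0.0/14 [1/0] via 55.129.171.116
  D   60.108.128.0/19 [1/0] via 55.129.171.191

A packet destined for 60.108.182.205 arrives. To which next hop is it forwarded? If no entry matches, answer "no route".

Routes whose prefix contains 60.108.182.205:
  60.0.0.0/7 (60.0.0.0 - 61.255.255.255) -> 55.129.171.153
  60.0.0.0/9 (60.0.0.0 - 60.127.255.255) -> 55.129.171.128
  60.64.0.0/10 (60.64.0.0 - 60.127.255.255) -> 55.129.171.214
  60.108.0.0/14 (60.108.0.0 - 60.111.255.255) -> 55.129.171.116
  60.108.128.0/18 (60.108.128.0 - 60.108.191.255) -> 55.129.171.43
More-specific entries that do NOT match:
  60.108.182.220/30 (60.108.182.220 - 60.108.182.223) does not contain 60.108.182.205
  60.108.182.72/29 (60.108.182.72 - 60.108.182.79) does not contain 60.108.182.205
  60.108.182.64/27 (60.108.182.64 - 60.108.182.95) does not contain 60.108.182.205
  60.108.180.192/27 (60.108.180.192 - 60.108.180.223) does not contain 60.108.182.205
  60.108.182.224/27 (60.108.182.224 - 60.108.182.255) does not contain 60.108.182.205
  60.108.182.128/27 (60.108.182.128 - 60.108.182.159) does not contain 60.108.182.205
  60.108.180.192/26 (60.108.180.192 - 60.108.180.255) does not contain 60.108.182.205
  60.108.180.128/25 (60.108.180.128 - 60.108.180.255) does not contain 60.108.182.205
  60.108.128.0/19 (60.108.128.0 - 60.108.159.255) does not contain 60.108.182.205
Longest matching prefix is /18 -> next hop 55.129.171.43.

55.129.171.43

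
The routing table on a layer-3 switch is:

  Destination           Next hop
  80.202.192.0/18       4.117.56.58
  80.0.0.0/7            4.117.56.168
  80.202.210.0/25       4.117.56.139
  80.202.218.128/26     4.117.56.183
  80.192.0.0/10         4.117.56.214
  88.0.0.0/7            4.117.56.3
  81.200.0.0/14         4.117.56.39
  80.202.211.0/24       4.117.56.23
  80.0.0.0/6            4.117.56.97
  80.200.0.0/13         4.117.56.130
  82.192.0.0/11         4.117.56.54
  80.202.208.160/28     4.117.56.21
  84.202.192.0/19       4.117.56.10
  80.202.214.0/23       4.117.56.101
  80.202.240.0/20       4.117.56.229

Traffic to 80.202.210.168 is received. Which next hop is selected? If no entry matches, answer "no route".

Routes whose prefix contains 80.202.210.168:
  80.0.0.0/6 (80.0.0.0 - 83.255.255.255) -> 4.117.56.97
  80.0.0.0/7 (80.0.0.0 - 81.255.255.255) -> 4.117.56.168
  80.192.0.0/10 (80.192.0.0 - 80.255.255.255) -> 4.117.56.214
  80.200.0.0/13 (80.200.0.0 - 80.207.255.255) -> 4.117.56.130
  80.202.192.0/18 (80.202.192.0 - 80.202.255.255) -> 4.117.56.58
More-specific entries that do NOT match:
  80.202.208.160/28 (80.202.208.160 - 80.202.208.175) does not contain 80.202.210.168
  80.202.218.128/26 (80.202.218.128 - 80.202.218.191) does not contain 80.202.210.168
  80.202.210.0/25 (80.202.210.0 - 80.202.210.127) does not contain 80.202.210.168
  80.202.211.0/24 (80.202.211.0 - 80.202.211.255) does not contain 80.202.210.168
  80.202.214.0/23 (80.202.214.0 - 80.202.215.255) does not contain 80.202.210.168
  80.202.240.0/20 (80.202.240.0 - 80.202.255.255) does not contain 80.202.210.168
  84.202.192.0/19 (84.202.192.0 - 84.202.223.255) does not contain 80.202.210.168
Longest matching prefix is /18 -> next hop 4.117.56.58.

4.117.56.58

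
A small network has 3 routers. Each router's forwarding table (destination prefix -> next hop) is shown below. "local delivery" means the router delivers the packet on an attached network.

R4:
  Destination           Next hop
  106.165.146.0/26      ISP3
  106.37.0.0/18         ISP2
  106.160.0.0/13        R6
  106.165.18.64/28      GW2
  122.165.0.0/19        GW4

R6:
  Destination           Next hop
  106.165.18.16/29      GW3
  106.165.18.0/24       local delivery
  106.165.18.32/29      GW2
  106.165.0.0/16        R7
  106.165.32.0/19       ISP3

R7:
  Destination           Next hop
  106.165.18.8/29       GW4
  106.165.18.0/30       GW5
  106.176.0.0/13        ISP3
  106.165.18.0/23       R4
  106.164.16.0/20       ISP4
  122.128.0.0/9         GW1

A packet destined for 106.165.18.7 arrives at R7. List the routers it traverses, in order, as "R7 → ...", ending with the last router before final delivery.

R7 → R4 → R6

At R7: longest match for 106.165.18.7 is 106.165.18.0/23 -> R4
At R4: longest match for 106.165.18.7 is 106.160.0.0/13 -> R6
At R6: longest match for 106.165.18.7 is 106.165.18.0/24 -> local delivery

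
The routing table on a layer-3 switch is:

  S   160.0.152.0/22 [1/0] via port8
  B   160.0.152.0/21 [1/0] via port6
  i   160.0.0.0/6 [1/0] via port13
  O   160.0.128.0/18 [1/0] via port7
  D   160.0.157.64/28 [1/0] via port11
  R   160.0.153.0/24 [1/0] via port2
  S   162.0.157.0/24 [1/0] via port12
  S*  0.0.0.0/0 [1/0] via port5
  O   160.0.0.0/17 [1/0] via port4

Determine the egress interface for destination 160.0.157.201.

port6

Routes whose prefix contains 160.0.157.201:
  0.0.0.0/0 (default, matches everything) -> port5
  160.0.0.0/6 (160.0.0.0 - 163.255.255.255) -> port13
  160.0.128.0/18 (160.0.128.0 - 160.0.191.255) -> port7
  160.0.152.0/21 (160.0.152.0 - 160.0.159.255) -> port6
More-specific entries that do NOT match:
  160.0.157.64/28 (160.0.157.64 - 160.0.157.79) does not contain 160.0.157.201
  160.0.153.0/24 (160.0.153.0 - 160.0.153.255) does not contain 160.0.157.201
  162.0.157.0/24 (162.0.157.0 - 162.0.157.255) does not contain 160.0.157.201
  160.0.152.0/22 (160.0.152.0 - 160.0.155.255) does not contain 160.0.157.201
Longest matching prefix is /21 -> interface port6.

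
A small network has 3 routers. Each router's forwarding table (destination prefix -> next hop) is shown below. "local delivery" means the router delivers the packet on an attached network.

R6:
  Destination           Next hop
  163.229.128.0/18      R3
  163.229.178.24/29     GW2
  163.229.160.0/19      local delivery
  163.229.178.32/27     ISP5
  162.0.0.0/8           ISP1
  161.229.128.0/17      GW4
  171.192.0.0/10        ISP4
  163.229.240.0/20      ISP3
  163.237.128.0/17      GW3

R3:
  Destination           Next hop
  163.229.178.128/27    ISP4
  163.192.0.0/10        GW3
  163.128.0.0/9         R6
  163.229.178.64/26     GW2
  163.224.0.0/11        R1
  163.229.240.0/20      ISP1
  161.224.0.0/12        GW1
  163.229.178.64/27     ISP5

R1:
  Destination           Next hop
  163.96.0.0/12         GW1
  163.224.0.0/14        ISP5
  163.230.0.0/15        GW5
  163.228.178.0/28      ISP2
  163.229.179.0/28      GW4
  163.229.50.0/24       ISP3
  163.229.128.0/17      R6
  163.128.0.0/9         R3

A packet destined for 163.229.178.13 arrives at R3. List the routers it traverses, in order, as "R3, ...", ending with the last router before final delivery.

R3, R1, R6

At R3: longest match for 163.229.178.13 is 163.224.0.0/11 -> R1
At R1: longest match for 163.229.178.13 is 163.229.128.0/17 -> R6
At R6: longest match for 163.229.178.13 is 163.229.160.0/19 -> local delivery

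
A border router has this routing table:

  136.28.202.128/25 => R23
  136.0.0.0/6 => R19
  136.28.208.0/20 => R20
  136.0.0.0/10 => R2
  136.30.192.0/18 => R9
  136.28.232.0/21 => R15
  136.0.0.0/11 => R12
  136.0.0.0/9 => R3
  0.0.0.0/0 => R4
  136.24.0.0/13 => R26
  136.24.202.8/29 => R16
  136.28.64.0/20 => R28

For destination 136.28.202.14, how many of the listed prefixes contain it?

Prefixes containing 136.28.202.14:
  0.0.0.0/0 (default, matches everything)
  136.0.0.0/6 (136.0.0.0 - 139.255.255.255)
  136.0.0.0/9 (136.0.0.0 - 136.127.255.255)
  136.0.0.0/10 (136.0.0.0 - 136.63.255.255)
  136.0.0.0/11 (136.0.0.0 - 136.31.255.255)
  136.24.0.0/13 (136.24.0.0 - 136.31.255.255)
Total matching entries: 6.

6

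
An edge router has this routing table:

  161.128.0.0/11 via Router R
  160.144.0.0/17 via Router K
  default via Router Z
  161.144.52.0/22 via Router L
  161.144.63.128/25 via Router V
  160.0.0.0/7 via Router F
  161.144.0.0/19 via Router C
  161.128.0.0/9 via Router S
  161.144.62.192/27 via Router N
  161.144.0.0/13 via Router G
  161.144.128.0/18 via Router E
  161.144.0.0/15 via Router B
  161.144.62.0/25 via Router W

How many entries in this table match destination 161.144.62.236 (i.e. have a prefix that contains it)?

6

Prefixes containing 161.144.62.236:
  0.0.0.0/0 (default, matches everything)
  160.0.0.0/7 (160.0.0.0 - 161.255.255.255)
  161.128.0.0/9 (161.128.0.0 - 161.255.255.255)
  161.128.0.0/11 (161.128.0.0 - 161.159.255.255)
  161.144.0.0/13 (161.144.0.0 - 161.151.255.255)
  161.144.0.0/15 (161.144.0.0 - 161.145.255.255)
Total matching entries: 6.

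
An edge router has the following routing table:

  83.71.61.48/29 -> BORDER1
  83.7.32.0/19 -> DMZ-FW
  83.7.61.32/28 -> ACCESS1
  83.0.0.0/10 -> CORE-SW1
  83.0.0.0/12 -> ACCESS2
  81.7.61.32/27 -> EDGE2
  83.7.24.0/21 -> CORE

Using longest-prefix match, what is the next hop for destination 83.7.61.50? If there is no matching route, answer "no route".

DMZ-FW

Routes whose prefix contains 83.7.61.50:
  83.0.0.0/10 (83.0.0.0 - 83.63.255.255) -> CORE-SW1
  83.0.0.0/12 (83.0.0.0 - 83.15.255.255) -> ACCESS2
  83.7.32.0/19 (83.7.32.0 - 83.7.63.255) -> DMZ-FW
More-specific entries that do NOT match:
  83.71.61.48/29 (83.71.61.48 - 83.71.61.55) does not contain 83.7.61.50
  83.7.61.32/28 (83.7.61.32 - 83.7.61.47) does not contain 83.7.61.50
  81.7.61.32/27 (81.7.61.32 - 81.7.61.63) does not contain 83.7.61.50
  83.7.24.0/21 (83.7.24.0 - 83.7.31.255) does not contain 83.7.61.50
Longest matching prefix is /19 -> next hop DMZ-FW.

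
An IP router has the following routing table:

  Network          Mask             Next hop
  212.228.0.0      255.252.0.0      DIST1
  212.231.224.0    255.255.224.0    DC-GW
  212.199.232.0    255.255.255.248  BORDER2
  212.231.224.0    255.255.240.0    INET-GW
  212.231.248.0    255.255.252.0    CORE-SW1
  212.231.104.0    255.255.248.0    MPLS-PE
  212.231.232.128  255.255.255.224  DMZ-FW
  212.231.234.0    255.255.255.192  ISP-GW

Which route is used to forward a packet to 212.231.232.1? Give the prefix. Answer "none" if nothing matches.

Entries matching 212.231.232.1:
  212.228.0.0/14 (212.228.0.0 - 212.231.255.255)
  212.231.224.0/19 (212.231.224.0 - 212.231.255.255)
  212.231.224.0/20 (212.231.224.0 - 212.231.239.255)
Most specific is 212.231.224.0/20.

212.231.224.0/20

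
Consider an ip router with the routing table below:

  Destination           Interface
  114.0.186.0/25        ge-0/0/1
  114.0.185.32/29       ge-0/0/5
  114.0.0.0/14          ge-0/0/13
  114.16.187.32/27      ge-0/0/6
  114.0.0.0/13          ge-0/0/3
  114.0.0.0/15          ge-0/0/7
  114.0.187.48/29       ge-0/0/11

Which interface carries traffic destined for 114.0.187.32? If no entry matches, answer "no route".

ge-0/0/7

Routes whose prefix contains 114.0.187.32:
  114.0.0.0/13 (114.0.0.0 - 114.7.255.255) -> ge-0/0/3
  114.0.0.0/14 (114.0.0.0 - 114.3.255.255) -> ge-0/0/13
  114.0.0.0/15 (114.0.0.0 - 114.1.255.255) -> ge-0/0/7
More-specific entries that do NOT match:
  114.0.185.32/29 (114.0.185.32 - 114.0.185.39) does not contain 114.0.187.32
  114.0.187.48/29 (114.0.187.48 - 114.0.187.55) does not contain 114.0.187.32
  114.16.187.32/27 (114.16.187.32 - 114.16.187.63) does not contain 114.0.187.32
  114.0.186.0/25 (114.0.186.0 - 114.0.186.127) does not contain 114.0.187.32
Longest matching prefix is /15 -> interface ge-0/0/7.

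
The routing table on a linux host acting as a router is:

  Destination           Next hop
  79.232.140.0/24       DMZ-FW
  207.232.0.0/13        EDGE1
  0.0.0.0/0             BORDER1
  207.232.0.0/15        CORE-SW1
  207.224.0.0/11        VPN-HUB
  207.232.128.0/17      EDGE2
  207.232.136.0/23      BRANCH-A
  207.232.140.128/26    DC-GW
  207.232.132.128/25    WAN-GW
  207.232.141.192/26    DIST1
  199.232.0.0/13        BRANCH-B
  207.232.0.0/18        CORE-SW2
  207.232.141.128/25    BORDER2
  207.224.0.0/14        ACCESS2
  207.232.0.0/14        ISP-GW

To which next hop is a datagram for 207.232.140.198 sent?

EDGE2

Routes whose prefix contains 207.232.140.198:
  0.0.0.0/0 (default, matches everything) -> BORDER1
  207.224.0.0/11 (207.224.0.0 - 207.255.255.255) -> VPN-HUB
  207.232.0.0/13 (207.232.0.0 - 207.239.255.255) -> EDGE1
  207.232.0.0/14 (207.232.0.0 - 207.235.255.255) -> ISP-GW
  207.232.0.0/15 (207.232.0.0 - 207.233.255.255) -> CORE-SW1
  207.232.128.0/17 (207.232.128.0 - 207.232.255.255) -> EDGE2
More-specific entries that do NOT match:
  207.232.140.128/26 (207.232.140.128 - 207.232.140.191) does not contain 207.232.140.198
  207.232.141.192/26 (207.232.141.192 - 207.232.141.255) does not contain 207.232.140.198
  207.232.132.128/25 (207.232.132.128 - 207.232.132.255) does not contain 207.232.140.198
  207.232.141.128/25 (207.232.141.128 - 207.232.141.255) does not contain 207.232.140.198
  79.232.140.0/24 (79.232.140.0 - 79.232.140.255) does not contain 207.232.140.198
  207.232.136.0/23 (207.232.136.0 - 207.232.137.255) does not contain 207.232.140.198
  207.232.0.0/18 (207.232.0.0 - 207.232.63.255) does not contain 207.232.140.198
Longest matching prefix is /17 -> next hop EDGE2.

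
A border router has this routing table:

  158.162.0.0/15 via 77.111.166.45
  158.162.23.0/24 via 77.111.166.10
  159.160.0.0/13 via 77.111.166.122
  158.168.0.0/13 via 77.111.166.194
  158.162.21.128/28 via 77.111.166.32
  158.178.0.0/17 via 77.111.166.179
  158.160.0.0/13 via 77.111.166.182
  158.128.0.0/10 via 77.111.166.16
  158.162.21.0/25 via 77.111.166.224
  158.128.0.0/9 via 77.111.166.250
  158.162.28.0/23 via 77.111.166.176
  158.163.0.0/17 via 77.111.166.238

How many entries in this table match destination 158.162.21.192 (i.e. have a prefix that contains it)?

4

Prefixes containing 158.162.21.192:
  158.128.0.0/9 (158.128.0.0 - 158.255.255.255)
  158.128.0.0/10 (158.128.0.0 - 158.191.255.255)
  158.160.0.0/13 (158.160.0.0 - 158.167.255.255)
  158.162.0.0/15 (158.162.0.0 - 158.163.255.255)
Total matching entries: 4.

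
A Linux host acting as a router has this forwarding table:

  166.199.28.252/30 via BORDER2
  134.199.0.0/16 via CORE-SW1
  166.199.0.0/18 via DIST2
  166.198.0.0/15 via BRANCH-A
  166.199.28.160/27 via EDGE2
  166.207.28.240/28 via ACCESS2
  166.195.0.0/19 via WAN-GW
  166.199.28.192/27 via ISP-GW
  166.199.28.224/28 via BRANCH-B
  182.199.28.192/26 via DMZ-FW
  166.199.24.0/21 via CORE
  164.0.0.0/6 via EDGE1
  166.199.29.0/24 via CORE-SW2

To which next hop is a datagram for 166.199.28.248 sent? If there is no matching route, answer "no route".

CORE

Routes whose prefix contains 166.199.28.248:
  164.0.0.0/6 (164.0.0.0 - 167.255.255.255) -> EDGE1
  166.198.0.0/15 (166.198.0.0 - 166.199.255.255) -> BRANCH-A
  166.199.0.0/18 (166.199.0.0 - 166.199.63.255) -> DIST2
  166.199.24.0/21 (166.199.24.0 - 166.199.31.255) -> CORE
More-specific entries that do NOT match:
  166.199.28.252/30 (166.199.28.252 - 166.199.28.255) does not contain 166.199.28.248
  166.207.28.240/28 (166.207.28.240 - 166.207.28.255) does not contain 166.199.28.248
  166.199.28.224/28 (166.199.28.224 - 166.199.28.239) does not contain 166.199.28.248
  166.199.28.160/27 (166.199.28.160 - 166.199.28.191) does not contain 166.199.28.248
  166.199.28.192/27 (166.199.28.192 - 166.199.28.223) does not contain 166.199.28.248
  182.199.28.192/26 (182.199.28.192 - 182.199.28.255) does not contain 166.199.28.248
  166.199.29.0/24 (166.199.29.0 - 166.199.29.255) does not contain 166.199.28.248
Longest matching prefix is /21 -> next hop CORE.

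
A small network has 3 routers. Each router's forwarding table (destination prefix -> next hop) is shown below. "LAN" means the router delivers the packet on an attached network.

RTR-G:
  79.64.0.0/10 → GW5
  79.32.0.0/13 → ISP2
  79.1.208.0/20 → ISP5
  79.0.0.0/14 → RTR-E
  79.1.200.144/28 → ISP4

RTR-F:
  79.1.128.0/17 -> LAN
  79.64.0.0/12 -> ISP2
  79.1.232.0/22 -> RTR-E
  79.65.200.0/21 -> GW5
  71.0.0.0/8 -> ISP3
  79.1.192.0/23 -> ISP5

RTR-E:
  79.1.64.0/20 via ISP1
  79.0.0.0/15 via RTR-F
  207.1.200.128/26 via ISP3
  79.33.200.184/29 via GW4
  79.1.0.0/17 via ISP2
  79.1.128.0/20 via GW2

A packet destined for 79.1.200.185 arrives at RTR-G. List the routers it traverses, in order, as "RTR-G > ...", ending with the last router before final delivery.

RTR-G > RTR-E > RTR-F

At RTR-G: longest match for 79.1.200.185 is 79.0.0.0/14 -> RTR-E
At RTR-E: longest match for 79.1.200.185 is 79.0.0.0/15 -> RTR-F
At RTR-F: longest match for 79.1.200.185 is 79.1.128.0/17 -> LAN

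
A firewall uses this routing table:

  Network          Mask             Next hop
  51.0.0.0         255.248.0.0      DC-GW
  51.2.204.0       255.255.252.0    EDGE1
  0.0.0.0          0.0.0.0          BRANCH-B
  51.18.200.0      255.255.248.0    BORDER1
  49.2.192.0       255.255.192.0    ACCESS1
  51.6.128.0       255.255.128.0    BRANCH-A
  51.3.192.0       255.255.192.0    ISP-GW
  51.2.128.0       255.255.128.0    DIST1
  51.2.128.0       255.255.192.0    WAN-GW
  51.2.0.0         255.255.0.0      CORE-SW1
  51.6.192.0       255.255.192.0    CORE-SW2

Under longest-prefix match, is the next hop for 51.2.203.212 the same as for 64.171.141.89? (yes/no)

no

51.2.203.212: longest match 51.2.128.0/17 -> DIST1
64.171.141.89: longest match 0.0.0.0/0 -> BRANCH-B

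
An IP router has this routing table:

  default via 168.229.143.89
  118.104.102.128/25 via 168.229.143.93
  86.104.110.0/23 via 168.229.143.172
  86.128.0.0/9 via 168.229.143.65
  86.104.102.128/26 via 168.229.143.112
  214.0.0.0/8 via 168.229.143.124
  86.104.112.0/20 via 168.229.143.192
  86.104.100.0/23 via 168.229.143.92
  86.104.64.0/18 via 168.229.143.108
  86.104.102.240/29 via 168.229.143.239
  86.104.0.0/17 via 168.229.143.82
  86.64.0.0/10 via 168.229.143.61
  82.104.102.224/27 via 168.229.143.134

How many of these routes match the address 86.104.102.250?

4

Prefixes containing 86.104.102.250:
  0.0.0.0/0 (default, matches everything)
  86.64.0.0/10 (86.64.0.0 - 86.127.255.255)
  86.104.0.0/17 (86.104.0.0 - 86.104.127.255)
  86.104.64.0/18 (86.104.64.0 - 86.104.127.255)
Total matching entries: 4.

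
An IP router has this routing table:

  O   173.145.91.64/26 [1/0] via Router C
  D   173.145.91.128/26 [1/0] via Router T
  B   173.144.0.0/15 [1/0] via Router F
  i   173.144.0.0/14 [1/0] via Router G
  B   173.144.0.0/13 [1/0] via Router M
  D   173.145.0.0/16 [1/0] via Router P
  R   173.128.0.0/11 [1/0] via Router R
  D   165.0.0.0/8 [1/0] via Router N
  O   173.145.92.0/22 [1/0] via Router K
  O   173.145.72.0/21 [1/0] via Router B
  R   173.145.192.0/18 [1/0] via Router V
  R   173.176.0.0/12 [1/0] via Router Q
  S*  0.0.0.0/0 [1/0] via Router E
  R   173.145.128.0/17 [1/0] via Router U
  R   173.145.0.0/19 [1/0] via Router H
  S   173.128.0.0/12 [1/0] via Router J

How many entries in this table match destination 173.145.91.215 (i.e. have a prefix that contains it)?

Prefixes containing 173.145.91.215:
  0.0.0.0/0 (default, matches everything)
  173.128.0.0/11 (173.128.0.0 - 173.159.255.255)
  173.144.0.0/13 (173.144.0.0 - 173.151.255.255)
  173.144.0.0/14 (173.144.0.0 - 173.147.255.255)
  173.144.0.0/15 (173.144.0.0 - 173.145.255.255)
  173.145.0.0/16 (173.145.0.0 - 173.145.255.255)
Total matching entries: 6.

6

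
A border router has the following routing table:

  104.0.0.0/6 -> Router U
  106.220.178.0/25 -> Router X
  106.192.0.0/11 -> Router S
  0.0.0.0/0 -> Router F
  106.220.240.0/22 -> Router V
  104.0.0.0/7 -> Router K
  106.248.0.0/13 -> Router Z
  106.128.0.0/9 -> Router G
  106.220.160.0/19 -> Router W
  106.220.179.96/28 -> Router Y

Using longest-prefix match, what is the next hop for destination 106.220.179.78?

Router W

Routes whose prefix contains 106.220.179.78:
  0.0.0.0/0 (default, matches everything) -> Router F
  104.0.0.0/6 (104.0.0.0 - 107.255.255.255) -> Router U
  106.128.0.0/9 (106.128.0.0 - 106.255.255.255) -> Router G
  106.192.0.0/11 (106.192.0.0 - 106.223.255.255) -> Router S
  106.220.160.0/19 (106.220.160.0 - 106.220.191.255) -> Router W
More-specific entries that do NOT match:
  106.220.179.96/28 (106.220.179.96 - 106.220.179.111) does not contain 106.220.179.78
  106.220.178.0/25 (106.220.178.0 - 106.220.178.127) does not contain 106.220.179.78
  106.220.240.0/22 (106.220.240.0 - 106.220.243.255) does not contain 106.220.179.78
Longest matching prefix is /19 -> next hop Router W.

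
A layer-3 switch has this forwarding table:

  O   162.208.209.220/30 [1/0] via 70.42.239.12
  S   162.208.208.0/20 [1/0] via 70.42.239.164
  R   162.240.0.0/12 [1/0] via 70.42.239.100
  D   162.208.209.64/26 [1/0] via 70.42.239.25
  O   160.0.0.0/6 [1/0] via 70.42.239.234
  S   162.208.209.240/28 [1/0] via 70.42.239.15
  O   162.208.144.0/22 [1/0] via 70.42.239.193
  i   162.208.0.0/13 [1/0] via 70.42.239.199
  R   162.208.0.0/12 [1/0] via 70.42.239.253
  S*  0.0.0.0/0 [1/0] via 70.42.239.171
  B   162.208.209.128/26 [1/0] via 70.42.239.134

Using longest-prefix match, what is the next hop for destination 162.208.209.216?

70.42.239.164

Routes whose prefix contains 162.208.209.216:
  0.0.0.0/0 (default, matches everything) -> 70.42.239.171
  160.0.0.0/6 (160.0.0.0 - 163.255.255.255) -> 70.42.239.234
  162.208.0.0/12 (162.208.0.0 - 162.223.255.255) -> 70.42.239.253
  162.208.0.0/13 (162.208.0.0 - 162.215.255.255) -> 70.42.239.199
  162.208.208.0/20 (162.208.208.0 - 162.208.223.255) -> 70.42.239.164
More-specific entries that do NOT match:
  162.208.209.220/30 (162.208.209.220 - 162.208.209.223) does not contain 162.208.209.216
  162.208.209.240/28 (162.208.209.240 - 162.208.209.255) does not contain 162.208.209.216
  162.208.209.64/26 (162.208.209.64 - 162.208.209.127) does not contain 162.208.209.216
  162.208.209.128/26 (162.208.209.128 - 162.208.209.191) does not contain 162.208.209.216
  162.208.144.0/22 (162.208.144.0 - 162.208.147.255) does not contain 162.208.209.216
Longest matching prefix is /20 -> next hop 70.42.239.164.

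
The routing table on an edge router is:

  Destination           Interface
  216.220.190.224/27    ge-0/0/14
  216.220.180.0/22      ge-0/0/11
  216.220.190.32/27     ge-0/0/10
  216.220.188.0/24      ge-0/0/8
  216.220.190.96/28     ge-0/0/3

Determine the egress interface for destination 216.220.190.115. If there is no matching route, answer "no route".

no route

No entry's prefix contains 216.220.190.115; there is no default route.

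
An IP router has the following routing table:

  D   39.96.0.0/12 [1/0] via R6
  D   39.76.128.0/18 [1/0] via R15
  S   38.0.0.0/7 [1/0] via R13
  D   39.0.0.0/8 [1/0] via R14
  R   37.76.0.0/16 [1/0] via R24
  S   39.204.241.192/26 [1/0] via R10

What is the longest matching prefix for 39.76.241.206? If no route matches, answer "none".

Entries matching 39.76.241.206:
  38.0.0.0/7 (38.0.0.0 - 39.255.255.255)
  39.0.0.0/8 (39.0.0.0 - 39.255.255.255)
Most specific is 39.0.0.0/8.

39.0.0.0/8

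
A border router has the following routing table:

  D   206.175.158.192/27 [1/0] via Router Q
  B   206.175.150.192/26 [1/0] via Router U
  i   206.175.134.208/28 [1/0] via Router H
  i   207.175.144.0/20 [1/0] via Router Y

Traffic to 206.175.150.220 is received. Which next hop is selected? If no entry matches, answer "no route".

Router U

Routes whose prefix contains 206.175.150.220:
  206.175.150.192/26 (206.175.150.192 - 206.175.150.255) -> Router U
More-specific entries that do NOT match:
  206.175.134.208/28 (206.175.134.208 - 206.175.134.223) does not contain 206.175.150.220
  206.175.158.192/27 (206.175.158.192 - 206.175.158.223) does not contain 206.175.150.220
Longest matching prefix is /26 -> next hop Router U.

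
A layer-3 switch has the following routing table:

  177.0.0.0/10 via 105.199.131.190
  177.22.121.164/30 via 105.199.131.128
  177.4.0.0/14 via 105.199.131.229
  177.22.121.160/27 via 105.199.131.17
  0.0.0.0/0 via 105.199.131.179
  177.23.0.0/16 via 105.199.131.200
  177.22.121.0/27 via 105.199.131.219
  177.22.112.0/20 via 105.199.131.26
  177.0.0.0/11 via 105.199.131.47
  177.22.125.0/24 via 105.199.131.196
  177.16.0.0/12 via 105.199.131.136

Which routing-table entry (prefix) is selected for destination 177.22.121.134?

Entries matching 177.22.121.134:
  0.0.0.0/0 (default, matches everything)
  177.0.0.0/10 (177.0.0.0 - 177.63.255.255)
  177.0.0.0/11 (177.0.0.0 - 177.31.255.255)
  177.16.0.0/12 (177.16.0.0 - 177.31.255.255)
  177.22.112.0/20 (177.22.112.0 - 177.22.127.255)
Most specific is 177.22.112.0/20.

177.22.112.0/20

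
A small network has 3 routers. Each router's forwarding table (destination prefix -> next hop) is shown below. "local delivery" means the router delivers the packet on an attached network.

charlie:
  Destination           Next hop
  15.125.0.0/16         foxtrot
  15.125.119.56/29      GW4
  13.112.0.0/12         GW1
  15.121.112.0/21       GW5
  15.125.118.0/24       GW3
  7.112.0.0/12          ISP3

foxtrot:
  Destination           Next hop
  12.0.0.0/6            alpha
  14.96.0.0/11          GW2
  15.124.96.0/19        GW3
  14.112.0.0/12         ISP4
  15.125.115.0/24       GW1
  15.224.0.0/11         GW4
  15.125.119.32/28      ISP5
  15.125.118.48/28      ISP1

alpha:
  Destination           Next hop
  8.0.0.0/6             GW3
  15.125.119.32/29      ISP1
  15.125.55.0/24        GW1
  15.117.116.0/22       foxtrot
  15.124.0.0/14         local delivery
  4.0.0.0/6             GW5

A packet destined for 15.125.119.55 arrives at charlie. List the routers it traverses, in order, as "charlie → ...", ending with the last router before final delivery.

At charlie: longest match for 15.125.119.55 is 15.125.0.0/16 -> foxtrot
At foxtrot: longest match for 15.125.119.55 is 12.0.0.0/6 -> alpha
At alpha: longest match for 15.125.119.55 is 15.124.0.0/14 -> local delivery

charlie → foxtrot → alpha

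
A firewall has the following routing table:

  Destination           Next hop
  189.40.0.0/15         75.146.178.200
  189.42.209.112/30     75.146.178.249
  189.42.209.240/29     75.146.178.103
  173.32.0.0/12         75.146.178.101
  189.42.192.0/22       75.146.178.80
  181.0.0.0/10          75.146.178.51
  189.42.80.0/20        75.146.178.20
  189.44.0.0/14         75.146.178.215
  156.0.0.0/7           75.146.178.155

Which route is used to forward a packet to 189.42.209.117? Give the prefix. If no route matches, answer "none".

189.42.209.117 is outside every listed prefix and there is no default route.

none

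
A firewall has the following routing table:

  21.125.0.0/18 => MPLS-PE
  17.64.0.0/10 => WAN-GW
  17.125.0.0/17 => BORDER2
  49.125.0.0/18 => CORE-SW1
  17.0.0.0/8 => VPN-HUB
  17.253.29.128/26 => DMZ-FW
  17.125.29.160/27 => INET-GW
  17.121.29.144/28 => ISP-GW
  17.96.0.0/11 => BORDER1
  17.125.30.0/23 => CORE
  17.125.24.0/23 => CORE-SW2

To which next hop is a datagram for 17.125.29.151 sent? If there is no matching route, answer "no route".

BORDER2

Routes whose prefix contains 17.125.29.151:
  17.0.0.0/8 (17.0.0.0 - 17.255.255.255) -> VPN-HUB
  17.64.0.0/10 (17.64.0.0 - 17.127.255.255) -> WAN-GW
  17.96.0.0/11 (17.96.0.0 - 17.127.255.255) -> BORDER1
  17.125.0.0/17 (17.125.0.0 - 17.125.127.255) -> BORDER2
More-specific entries that do NOT match:
  17.121.29.144/28 (17.121.29.144 - 17.121.29.159) does not contain 17.125.29.151
  17.125.29.160/27 (17.125.29.160 - 17.125.29.191) does not contain 17.125.29.151
  17.253.29.128/26 (17.253.29.128 - 17.253.29.191) does not contain 17.125.29.151
  17.125.30.0/23 (17.125.30.0 - 17.125.31.255) does not contain 17.125.29.151
  17.125.24.0/23 (17.125.24.0 - 17.125.25.255) does not contain 17.125.29.151
  21.125.0.0/18 (21.125.0.0 - 21.125.63.255) does not contain 17.125.29.151
  49.125.0.0/18 (49.125.0.0 - 49.125.63.255) does not contain 17.125.29.151
Longest matching prefix is /17 -> next hop BORDER2.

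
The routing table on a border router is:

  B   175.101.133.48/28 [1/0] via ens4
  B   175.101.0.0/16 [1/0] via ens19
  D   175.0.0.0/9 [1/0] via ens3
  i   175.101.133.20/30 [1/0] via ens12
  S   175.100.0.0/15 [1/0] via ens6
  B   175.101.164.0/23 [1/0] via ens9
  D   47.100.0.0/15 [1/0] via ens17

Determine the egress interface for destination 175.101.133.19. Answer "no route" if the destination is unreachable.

ens19

Routes whose prefix contains 175.101.133.19:
  175.0.0.0/9 (175.0.0.0 - 175.127.255.255) -> ens3
  175.100.0.0/15 (175.100.0.0 - 175.101.255.255) -> ens6
  175.101.0.0/16 (175.101.0.0 - 175.101.255.255) -> ens19
More-specific entries that do NOT match:
  175.101.133.20/30 (175.101.133.20 - 175.101.133.23) does not contain 175.101.133.19
  175.101.133.48/28 (175.101.133.48 - 175.101.133.63) does not contain 175.101.133.19
  175.101.164.0/23 (175.101.164.0 - 175.101.165.255) does not contain 175.101.133.19
Longest matching prefix is /16 -> interface ens19.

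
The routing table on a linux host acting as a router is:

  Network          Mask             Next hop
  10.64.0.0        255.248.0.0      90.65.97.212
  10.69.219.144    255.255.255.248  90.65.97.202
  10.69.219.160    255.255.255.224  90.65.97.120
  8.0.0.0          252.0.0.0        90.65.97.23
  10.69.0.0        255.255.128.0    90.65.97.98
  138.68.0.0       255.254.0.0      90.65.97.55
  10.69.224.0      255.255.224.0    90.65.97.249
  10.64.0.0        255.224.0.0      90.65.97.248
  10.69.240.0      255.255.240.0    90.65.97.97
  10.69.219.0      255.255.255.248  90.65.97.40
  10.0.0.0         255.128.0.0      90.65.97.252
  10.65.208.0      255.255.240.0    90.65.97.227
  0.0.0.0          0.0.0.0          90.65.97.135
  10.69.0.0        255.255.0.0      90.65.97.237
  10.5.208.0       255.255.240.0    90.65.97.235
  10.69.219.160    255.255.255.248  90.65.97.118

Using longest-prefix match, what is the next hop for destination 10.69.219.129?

Routes whose prefix contains 10.69.219.129:
  0.0.0.0/0 (default, matches everything) -> 90.65.97.135
  8.0.0.0/6 (8.0.0.0 - 11.255.255.255) -> 90.65.97.23
  10.0.0.0/9 (10.0.0.0 - 10.127.255.255) -> 90.65.97.252
  10.64.0.0/11 (10.64.0.0 - 10.95.255.255) -> 90.65.97.248
  10.64.0.0/13 (10.64.0.0 - 10.71.255.255) -> 90.65.97.212
  10.69.0.0/16 (10.69.0.0 - 10.69.255.255) -> 90.65.97.237
More-specific entries that do NOT match:
  10.69.219.144/29 (10.69.219.144 - 10.69.219.151) does not contain 10.69.219.129
  10.69.219.0/29 (10.69.219.0 - 10.69.219.7) does not contain 10.69.219.129
  10.69.219.160/29 (10.69.219.160 - 10.69.219.167) does not contain 10.69.219.129
  10.69.219.160/27 (10.69.219.160 - 10.69.219.191) does not contain 10.69.219.129
  10.69.240.0/20 (10.69.240.0 - 10.69.255.255) does not contain 10.69.219.129
  10.65.208.0/20 (10.65.208.0 - 10.65.223.255) does not contain 10.69.219.129
  10.5.208.0/20 (10.5.208.0 - 10.5.223.255) does not contain 10.69.219.129
  10.69.224.0/19 (10.69.224.0 - 10.69.255.255) does not contain 10.69.219.129
  10.69.0.0/17 (10.69.0.0 - 10.69.127.255) does not contain 10.69.219.129
Longest matching prefix is /16 -> next hop 90.65.97.237.

90.65.97.237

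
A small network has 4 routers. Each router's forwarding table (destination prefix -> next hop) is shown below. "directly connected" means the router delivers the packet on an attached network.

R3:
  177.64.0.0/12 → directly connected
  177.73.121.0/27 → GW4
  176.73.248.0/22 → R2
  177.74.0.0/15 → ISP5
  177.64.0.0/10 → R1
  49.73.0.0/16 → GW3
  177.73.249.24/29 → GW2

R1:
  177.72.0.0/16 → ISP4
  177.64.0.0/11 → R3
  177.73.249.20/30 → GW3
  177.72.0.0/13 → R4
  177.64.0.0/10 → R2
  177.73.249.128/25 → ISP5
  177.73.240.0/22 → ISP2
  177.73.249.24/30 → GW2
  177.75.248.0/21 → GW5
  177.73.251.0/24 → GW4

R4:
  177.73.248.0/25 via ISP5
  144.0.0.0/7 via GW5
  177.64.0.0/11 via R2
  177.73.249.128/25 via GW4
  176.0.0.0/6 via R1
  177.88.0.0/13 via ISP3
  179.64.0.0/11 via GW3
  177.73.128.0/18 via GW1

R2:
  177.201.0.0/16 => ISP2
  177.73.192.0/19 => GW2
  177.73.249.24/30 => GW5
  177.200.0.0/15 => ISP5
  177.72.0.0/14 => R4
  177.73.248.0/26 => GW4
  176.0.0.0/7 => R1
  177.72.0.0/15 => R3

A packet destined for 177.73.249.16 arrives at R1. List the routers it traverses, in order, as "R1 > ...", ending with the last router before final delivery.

R1 > R4 > R2 > R3

At R1: longest match for 177.73.249.16 is 177.72.0.0/13 -> R4
At R4: longest match for 177.73.249.16 is 177.64.0.0/11 -> R2
At R2: longest match for 177.73.249.16 is 177.72.0.0/15 -> R3
At R3: longest match for 177.73.249.16 is 177.64.0.0/12 -> directly connected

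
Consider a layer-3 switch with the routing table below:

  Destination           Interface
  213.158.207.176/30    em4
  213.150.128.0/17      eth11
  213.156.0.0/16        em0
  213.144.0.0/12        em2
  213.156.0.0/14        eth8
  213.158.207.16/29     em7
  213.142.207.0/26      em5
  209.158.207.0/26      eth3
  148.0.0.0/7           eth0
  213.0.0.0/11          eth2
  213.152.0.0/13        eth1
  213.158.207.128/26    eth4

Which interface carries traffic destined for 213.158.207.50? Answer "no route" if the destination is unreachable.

eth8

Routes whose prefix contains 213.158.207.50:
  213.144.0.0/12 (213.144.0.0 - 213.159.255.255) -> em2
  213.152.0.0/13 (213.152.0.0 - 213.159.255.255) -> eth1
  213.156.0.0/14 (213.156.0.0 - 213.159.255.255) -> eth8
More-specific entries that do NOT match:
  213.158.207.176/30 (213.158.207.176 - 213.158.207.179) does not contain 213.158.207.50
  213.158.207.16/29 (213.158.207.16 - 213.158.207.23) does not contain 213.158.207.50
  213.142.207.0/26 (213.142.207.0 - 213.142.207.63) does not contain 213.158.207.50
  209.158.207.0/26 (209.158.207.0 - 209.158.207.63) does not contain 213.158.207.50
  213.158.207.128/26 (213.158.207.128 - 213.158.207.191) does not contain 213.158.207.50
  213.150.128.0/17 (213.150.128.0 - 213.150.255.255) does not contain 213.158.207.50
  213.156.0.0/16 (213.156.0.0 - 213.156.255.255) does not contain 213.158.207.50
Longest matching prefix is /14 -> interface eth8.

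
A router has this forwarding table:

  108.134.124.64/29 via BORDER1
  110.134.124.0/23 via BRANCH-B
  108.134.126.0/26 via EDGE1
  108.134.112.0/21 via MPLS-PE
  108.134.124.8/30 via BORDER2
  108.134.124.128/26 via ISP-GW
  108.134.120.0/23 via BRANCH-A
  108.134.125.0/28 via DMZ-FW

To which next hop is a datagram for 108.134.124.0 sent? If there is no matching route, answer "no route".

No entry's prefix contains 108.134.124.0; there is no default route.

no route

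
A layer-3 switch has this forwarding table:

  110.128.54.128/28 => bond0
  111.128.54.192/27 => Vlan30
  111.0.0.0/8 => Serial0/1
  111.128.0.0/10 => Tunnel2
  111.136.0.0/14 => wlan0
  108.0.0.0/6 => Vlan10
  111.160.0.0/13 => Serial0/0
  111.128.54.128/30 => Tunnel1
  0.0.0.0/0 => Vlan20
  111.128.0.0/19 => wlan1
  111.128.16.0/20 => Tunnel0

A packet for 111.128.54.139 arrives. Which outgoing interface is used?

Routes whose prefix contains 111.128.54.139:
  0.0.0.0/0 (default, matches everything) -> Vlan20
  108.0.0.0/6 (108.0.0.0 - 111.255.255.255) -> Vlan10
  111.0.0.0/8 (111.0.0.0 - 111.255.255.255) -> Serial0/1
  111.128.0.0/10 (111.128.0.0 - 111.191.255.255) -> Tunnel2
More-specific entries that do NOT match:
  111.128.54.128/30 (111.128.54.128 - 111.128.54.131) does not contain 111.128.54.139
  110.128.54.128/28 (110.128.54.128 - 110.128.54.143) does not contain 111.128.54.139
  111.128.54.192/27 (111.128.54.192 - 111.128.54.223) does not contain 111.128.54.139
  111.128.16.0/20 (111.128.16.0 - 111.128.31.255) does not contain 111.128.54.139
  111.128.0.0/19 (111.128.0.0 - 111.128.31.255) does not contain 111.128.54.139
  111.136.0.0/14 (111.136.0.0 - 111.139.255.255) does not contain 111.128.54.139
  111.160.0.0/13 (111.160.0.0 - 111.167.255.255) does not contain 111.128.54.139
Longest matching prefix is /10 -> interface Tunnel2.

Tunnel2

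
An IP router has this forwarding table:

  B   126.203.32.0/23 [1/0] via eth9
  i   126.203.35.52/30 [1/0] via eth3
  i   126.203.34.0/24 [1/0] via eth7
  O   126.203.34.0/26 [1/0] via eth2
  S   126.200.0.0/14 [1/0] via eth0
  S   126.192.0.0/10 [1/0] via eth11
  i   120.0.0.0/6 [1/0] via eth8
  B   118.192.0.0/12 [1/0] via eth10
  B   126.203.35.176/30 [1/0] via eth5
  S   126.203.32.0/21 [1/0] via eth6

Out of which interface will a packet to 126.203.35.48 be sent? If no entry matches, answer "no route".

Routes whose prefix contains 126.203.35.48:
  126.192.0.0/10 (126.192.0.0 - 126.255.255.255) -> eth11
  126.200.0.0/14 (126.200.0.0 - 126.203.255.255) -> eth0
  126.203.32.0/21 (126.203.32.0 - 126.203.39.255) -> eth6
More-specific entries that do NOT match:
  126.203.35.52/30 (126.203.35.52 - 126.203.35.55) does not contain 126.203.35.48
  126.203.35.176/30 (126.203.35.176 - 126.203.35.179) does not contain 126.203.35.48
  126.203.34.0/26 (126.203.34.0 - 126.203.34.63) does not contain 126.203.35.48
  126.203.34.0/24 (126.203.34.0 - 126.203.34.255) does not contain 126.203.35.48
  126.203.32.0/23 (126.203.32.0 - 126.203.33.255) does not contain 126.203.35.48
Longest matching prefix is /21 -> interface eth6.

eth6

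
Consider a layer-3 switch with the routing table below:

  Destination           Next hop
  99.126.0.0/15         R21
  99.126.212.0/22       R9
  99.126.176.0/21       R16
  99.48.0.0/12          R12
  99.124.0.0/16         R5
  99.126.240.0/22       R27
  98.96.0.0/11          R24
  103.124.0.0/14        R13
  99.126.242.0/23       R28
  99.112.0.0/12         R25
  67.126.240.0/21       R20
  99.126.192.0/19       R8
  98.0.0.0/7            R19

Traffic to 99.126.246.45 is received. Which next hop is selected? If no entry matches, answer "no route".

R21

Routes whose prefix contains 99.126.246.45:
  98.0.0.0/7 (98.0.0.0 - 99.255.255.255) -> R19
  99.112.0.0/12 (99.112.0.0 - 99.127.255.255) -> R25
  99.126.0.0/15 (99.126.0.0 - 99.127.255.255) -> R21
More-specific entries that do NOT match:
  99.126.242.0/23 (99.126.242.0 - 99.126.243.255) does not contain 99.126.246.45
  99.126.212.0/22 (99.126.212.0 - 99.126.215.255) does not contain 99.126.246.45
  99.126.240.0/22 (99.126.240.0 - 99.126.243.255) does not contain 99.126.246.45
  99.126.176.0/21 (99.126.176.0 - 99.126.183.255) does not contain 99.126.246.45
  67.126.240.0/21 (67.126.240.0 - 67.126.247.255) does not contain 99.126.246.45
  99.126.192.0/19 (99.126.192.0 - 99.126.223.255) does not contain 99.126.246.45
  99.124.0.0/16 (99.124.0.0 - 99.124.255.255) does not contain 99.126.246.45
Longest matching prefix is /15 -> next hop R21.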